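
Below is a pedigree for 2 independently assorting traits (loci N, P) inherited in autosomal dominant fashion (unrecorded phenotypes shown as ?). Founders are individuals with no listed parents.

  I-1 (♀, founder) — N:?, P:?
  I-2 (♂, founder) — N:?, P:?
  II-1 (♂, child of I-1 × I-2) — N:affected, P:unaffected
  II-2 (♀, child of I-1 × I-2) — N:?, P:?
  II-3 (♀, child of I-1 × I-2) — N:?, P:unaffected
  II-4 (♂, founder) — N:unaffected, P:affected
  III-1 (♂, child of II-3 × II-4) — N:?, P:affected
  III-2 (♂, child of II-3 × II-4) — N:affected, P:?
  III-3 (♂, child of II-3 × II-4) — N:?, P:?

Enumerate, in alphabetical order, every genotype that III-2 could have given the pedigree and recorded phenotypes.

N/I-1 ? ·: nn|Nn|NN
N/I-2 ? ·: nn|Nn|NN
N/II-1 aff I-1×I-2: Nn|NN
N/II-2 ? I-1×I-2: nn|Nn|NN
N/II-3 ? I-1×I-2: Nn|NN
N/II-4 un ·: nn
N/III-1 ? II-3×II-4: nn|Nn
N/III-2 aff II-3×II-4: Nn
N/III-3 ? II-3×II-4: nn|Nn
⇒ N over [I-1,I-2,II-1,II-2,II-3,II-4,III-1,III-2,III-3]: 95 consistent
P/I-1 ? ·: pp|Pp
P/I-2 ? ·: pp|Pp
P/II-1 un I-1×I-2: pp
P/II-2 ? I-1×I-2: pp|Pp|PP
P/II-3 un I-1×I-2: pp
P/II-4 aff ·: Pp|PP
P/III-1 aff II-3×II-4: Pp
P/III-2 ? II-3×II-4: pp|Pp
P/III-3 ? II-3×II-4: pp|Pp
⇒ P over [I-1,I-2,II-1,II-2,II-3,II-4,III-1,III-2,III-3]: 40 consistent

III-2 ∈ {Nn Pp, Nn pp}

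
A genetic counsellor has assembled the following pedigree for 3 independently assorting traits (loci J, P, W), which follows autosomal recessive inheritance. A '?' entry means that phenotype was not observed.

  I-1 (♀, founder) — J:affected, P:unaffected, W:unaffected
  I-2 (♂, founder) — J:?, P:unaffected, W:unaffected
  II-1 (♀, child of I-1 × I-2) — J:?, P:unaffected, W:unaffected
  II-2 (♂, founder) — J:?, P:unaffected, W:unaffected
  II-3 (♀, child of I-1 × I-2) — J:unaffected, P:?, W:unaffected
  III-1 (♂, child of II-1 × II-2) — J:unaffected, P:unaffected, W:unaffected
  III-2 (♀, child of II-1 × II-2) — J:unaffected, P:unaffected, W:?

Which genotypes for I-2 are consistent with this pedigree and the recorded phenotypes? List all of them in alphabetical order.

J/I-1 aff ·: jj
J/I-2 ? ·: JJ|Jj
J/II-1 ? I-1×I-2: Jj|jj
J/II-2 ? ·: JJ|Jj|jj
J/II-3 un I-1×I-2: Jj
J/III-1 un II-1×II-2: JJ|Jj
J/III-2 un II-1×II-2: JJ|Jj
⇒ J over [I-1,I-2,II-1,II-2,II-3,III-1,III-2]: 20 consistent
P/I-1 un ·: PP|Pp
P/I-2 un ·: PP|Pp
P/II-1 un I-1×I-2: PP|Pp
P/II-2 un ·: PP|Pp
P/II-3 ? I-1×I-2: PP|Pp|pp
P/III-1 un II-1×II-2: PP|Pp
P/III-2 un II-1×II-2: PP|Pp
⇒ P over [I-1,I-2,II-1,II-2,II-3,III-1,III-2]: 96 consistent
W/I-1 un ·: WW|Ww
W/I-2 un ·: WW|Ww
W/II-1 un I-1×I-2: WW|Ww
W/II-2 un ·: WW|Ww
W/II-3 un I-1×I-2: WW|Ww
W/III-1 un II-1×II-2: WW|Ww
W/III-2 ? II-1×II-2: WW|Ww|ww
⇒ W over [I-1,I-2,II-1,II-2,II-3,III-1,III-2]: 95 consistent

I-2 ∈ {JJ PP WW, JJ PP Ww, JJ Pp WW, JJ Pp Ww, Jj PP WW, Jj PP Ww, Jj Pp WW, Jj Pp Ww}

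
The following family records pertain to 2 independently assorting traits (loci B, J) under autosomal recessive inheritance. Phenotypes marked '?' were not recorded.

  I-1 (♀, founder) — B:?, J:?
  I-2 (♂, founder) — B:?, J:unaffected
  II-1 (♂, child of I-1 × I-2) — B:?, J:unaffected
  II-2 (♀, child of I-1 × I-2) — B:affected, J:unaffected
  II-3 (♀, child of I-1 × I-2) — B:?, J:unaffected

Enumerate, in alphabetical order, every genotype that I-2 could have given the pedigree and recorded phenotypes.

B/I-1 ? ·: Bb|bb
B/I-2 ? ·: Bb|bb
B/II-1 ? I-1×I-2: BB|Bb|bb
B/II-2 aff I-1×I-2: bb
B/II-3 ? I-1×I-2: BB|Bb|bb
⇒ B over [I-1,I-2,II-1,II-2,II-3]: 18 consistent
J/I-1 ? ·: JJ|Jj|jj
J/I-2 un ·: JJ|Jj
J/II-1 un I-1×I-2: JJ|Jj
J/II-2 un I-1×I-2: JJ|Jj
J/II-3 un I-1×I-2: JJ|Jj
⇒ J over [I-1,I-2,II-1,II-2,II-3]: 27 consistent

I-2 ∈ {Bb JJ, Bb Jj, bb JJ, bb Jj}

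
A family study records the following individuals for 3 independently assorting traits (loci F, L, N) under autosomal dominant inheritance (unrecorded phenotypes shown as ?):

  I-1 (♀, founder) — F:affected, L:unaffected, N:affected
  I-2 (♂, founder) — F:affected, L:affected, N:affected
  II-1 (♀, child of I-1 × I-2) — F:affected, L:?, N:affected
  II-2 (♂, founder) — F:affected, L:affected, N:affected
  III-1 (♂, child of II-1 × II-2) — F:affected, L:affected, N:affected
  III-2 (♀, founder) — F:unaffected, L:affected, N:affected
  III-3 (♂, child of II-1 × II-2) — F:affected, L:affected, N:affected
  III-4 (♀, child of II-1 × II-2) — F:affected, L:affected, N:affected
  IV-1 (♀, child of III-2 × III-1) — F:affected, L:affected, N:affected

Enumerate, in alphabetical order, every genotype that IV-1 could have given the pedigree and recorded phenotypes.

IV-1 ∈ {Ff LL NN, Ff LL Nn, Ff Ll NN, Ff Ll Nn}

F/I-1 aff ·: Ff|FF
F/I-2 aff ·: Ff|FF
F/II-1 aff I-1×I-2: Ff|FF
F/II-2 aff ·: Ff|FF
F/III-1 aff II-1×II-2: Ff|FF
F/III-2 un ·: ff
F/III-3 aff II-1×II-2: Ff|FF
F/III-4 aff II-1×II-2: Ff|FF
F/IV-1 aff III-2×III-1: Ff
⇒ F over [I-1,I-2,II-1,II-2,III-1,III-2,III-3,III-4,IV-1]: 84 consistent
L/I-1 un ·: ll
L/I-2 aff ·: Ll|LL
L/II-1 ? I-1×I-2: ll|Ll
L/II-2 aff ·: Ll|LL
L/III-1 aff II-1×II-2: Ll|LL
L/III-2 aff ·: Ll|LL
L/III-3 aff II-1×II-2: Ll|LL
L/III-4 aff II-1×II-2: Ll|LL
L/IV-1 aff III-2×III-1: Ll|LL
⇒ L over [I-1,I-2,II-1,II-2,III-1,III-2,III-3,III-4,IV-1]: 120 consistent
N/I-1 aff ·: Nn|NN
N/I-2 aff ·: Nn|NN
N/II-1 aff I-1×I-2: Nn|NN
N/II-2 aff ·: Nn|NN
N/III-1 aff II-1×II-2: Nn|NN
N/III-2 aff ·: Nn|NN
N/III-3 aff II-1×II-2: Nn|NN
N/III-4 aff II-1×II-2: Nn|NN
N/IV-1 aff III-2×III-1: Nn|NN
⇒ N over [I-1,I-2,II-1,II-2,III-1,III-2,III-3,III-4,IV-1]: 292 consistent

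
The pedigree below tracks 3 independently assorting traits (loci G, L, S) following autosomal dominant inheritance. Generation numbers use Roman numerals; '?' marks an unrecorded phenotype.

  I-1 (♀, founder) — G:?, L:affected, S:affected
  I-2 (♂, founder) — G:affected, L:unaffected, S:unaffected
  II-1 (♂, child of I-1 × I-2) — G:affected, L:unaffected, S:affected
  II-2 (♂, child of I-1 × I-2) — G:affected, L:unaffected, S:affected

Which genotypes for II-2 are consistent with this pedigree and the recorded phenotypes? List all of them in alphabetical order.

II-2 ∈ {GG ll Ss, Gg ll Ss}

G/I-1 ? ·: gg|Gg|GG
G/I-2 aff ·: Gg|GG
G/II-1 aff I-1×I-2: Gg|GG
G/II-2 aff I-1×I-2: Gg|GG
⇒ G over [I-1,I-2,II-1,II-2]: 15 consistent
L/I-1 aff ·: Ll
L/I-2 un ·: ll
L/II-1 un I-1×I-2: ll
L/II-2 un I-1×I-2: ll
⇒ L over [I-1,I-2,II-1,II-2]: 1 consistent
S/I-1 aff ·: Ss|SS
S/I-2 un ·: ss
S/II-1 aff I-1×I-2: Ss
S/II-2 aff I-1×I-2: Ss
⇒ S over [I-1,I-2,II-1,II-2]: 2 consistent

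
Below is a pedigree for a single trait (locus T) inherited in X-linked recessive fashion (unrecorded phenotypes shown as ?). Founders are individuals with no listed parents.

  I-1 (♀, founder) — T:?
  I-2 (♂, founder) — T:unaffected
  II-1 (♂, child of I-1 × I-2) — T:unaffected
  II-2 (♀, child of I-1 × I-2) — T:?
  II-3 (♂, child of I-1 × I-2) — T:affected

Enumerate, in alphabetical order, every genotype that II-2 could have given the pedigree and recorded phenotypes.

T/I-1 ? ·: X^TX^t
T/I-2 un ·: X^TY
T/II-1 un I-1×I-2: X^TY
T/II-2 ? I-1×I-2: X^TX^T|X^TX^t
T/II-3 aff I-1×I-2: X^tY
⇒ T over [I-1,I-2,II-1,II-2,II-3]: 2 consistent

II-2 ∈ {X^TX^T, X^TX^t}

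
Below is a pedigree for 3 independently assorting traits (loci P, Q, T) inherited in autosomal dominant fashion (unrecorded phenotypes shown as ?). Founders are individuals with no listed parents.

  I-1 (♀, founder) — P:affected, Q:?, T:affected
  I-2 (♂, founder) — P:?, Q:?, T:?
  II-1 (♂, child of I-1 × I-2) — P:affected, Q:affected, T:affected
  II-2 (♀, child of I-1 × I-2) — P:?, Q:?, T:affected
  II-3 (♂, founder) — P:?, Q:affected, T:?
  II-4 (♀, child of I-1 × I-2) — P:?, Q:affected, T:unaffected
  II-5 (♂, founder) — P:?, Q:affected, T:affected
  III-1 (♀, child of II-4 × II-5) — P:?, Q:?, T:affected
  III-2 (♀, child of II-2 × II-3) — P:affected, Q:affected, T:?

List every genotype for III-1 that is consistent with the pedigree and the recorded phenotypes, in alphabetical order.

P/I-1 aff ·: Pp|PP
P/I-2 ? ·: pp|Pp|PP
P/II-1 aff I-1×I-2: Pp|PP
P/II-2 ? I-1×I-2: pp|Pp|PP
P/II-3 ? ·: pp|Pp|PP
P/II-4 ? I-1×I-2: pp|Pp|PP
P/II-5 ? ·: pp|Pp|PP
P/III-1 ? II-4×II-5: pp|Pp|PP
P/III-2 aff II-2×II-3: Pp|PP
⇒ P over [I-1,I-2,II-1,II-2,II-3,II-4,II-5,III-1,III-2]: 854 consistent
Q/I-1 ? ·: qq|Qq|QQ
Q/I-2 ? ·: qq|Qq|QQ
Q/II-1 aff I-1×I-2: Qq|QQ
Q/II-2 ? I-1×I-2: qq|Qq|QQ
Q/II-3 aff ·: Qq|QQ
Q/II-4 aff I-1×I-2: Qq|QQ
Q/II-5 aff ·: Qq|QQ
Q/III-1 ? II-4×II-5: qq|Qq|QQ
Q/III-2 aff II-2×II-3: Qq|QQ
⇒ Q over [I-1,I-2,II-1,II-2,II-3,II-4,II-5,III-1,III-2]: 477 consistent
T/I-1 aff ·: Tt
T/I-2 ? ·: tt|Tt
T/II-1 aff I-1×I-2: Tt|TT
T/II-2 aff I-1×I-2: Tt|TT
T/II-3 ? ·: tt|Tt|TT
T/II-4 un I-1×I-2: tt
T/II-5 aff ·: Tt|TT
T/III-1 aff II-4×II-5: Tt
T/III-2 ? II-2×II-3: tt|Tt|TT
⇒ T over [I-1,I-2,II-1,II-2,II-3,II-4,II-5,III-1,III-2]: 58 consistent

III-1 ∈ {PP QQ Tt, PP Qq Tt, PP qq Tt, Pp QQ Tt, Pp Qq Tt, Pp qq Tt, pp QQ Tt, pp Qq Tt, pp qq Tt}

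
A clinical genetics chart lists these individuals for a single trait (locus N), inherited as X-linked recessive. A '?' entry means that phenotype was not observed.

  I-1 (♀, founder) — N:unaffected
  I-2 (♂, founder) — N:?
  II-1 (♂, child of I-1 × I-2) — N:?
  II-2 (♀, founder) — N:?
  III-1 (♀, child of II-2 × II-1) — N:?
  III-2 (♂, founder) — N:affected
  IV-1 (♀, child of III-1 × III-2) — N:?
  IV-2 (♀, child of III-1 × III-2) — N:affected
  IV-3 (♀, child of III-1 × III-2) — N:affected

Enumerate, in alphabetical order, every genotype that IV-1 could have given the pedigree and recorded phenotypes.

IV-1 ∈ {X^NX^n, X^nX^n}

N/I-1 un ·: X^NX^N|X^NX^n
N/I-2 ? ·: X^NY|X^nY
N/II-1 ? I-1×I-2: X^NY|X^nY
N/II-2 ? ·: X^NX^N|X^NX^n|X^nX^n
N/III-1 ? II-2×II-1: X^NX^n|X^nX^n
N/III-2 aff ·: X^nY
N/IV-1 ? III-1×III-2: X^NX^n|X^nX^n
N/IV-2 aff III-1×III-2: X^nX^n
N/IV-3 aff III-1×III-2: X^nX^n
⇒ N over [I-1,I-2,II-1,II-2,III-1,III-2,IV-1,IV-2,IV-3]: 28 consistent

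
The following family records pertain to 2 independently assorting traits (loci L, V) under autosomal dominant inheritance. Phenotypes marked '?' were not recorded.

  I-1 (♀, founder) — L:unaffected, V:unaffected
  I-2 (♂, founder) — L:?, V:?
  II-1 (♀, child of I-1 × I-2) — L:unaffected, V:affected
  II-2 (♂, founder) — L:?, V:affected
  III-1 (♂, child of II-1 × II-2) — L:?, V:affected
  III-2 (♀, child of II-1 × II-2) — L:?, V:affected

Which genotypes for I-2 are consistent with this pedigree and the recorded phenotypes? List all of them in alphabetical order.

I-2 ∈ {Ll VV, Ll Vv, ll VV, ll Vv}

L/I-1 un ·: ll
L/I-2 ? ·: ll|Ll
L/II-1 un I-1×I-2: ll
L/II-2 ? ·: ll|Ll|LL
L/III-1 ? II-1×II-2: ll|Ll
L/III-2 ? II-1×II-2: ll|Ll
⇒ L over [I-1,I-2,II-1,II-2,III-1,III-2]: 12 consistent
V/I-1 un ·: vv
V/I-2 ? ·: Vv|VV
V/II-1 aff I-1×I-2: Vv
V/II-2 aff ·: Vv|VV
V/III-1 aff II-1×II-2: Vv|VV
V/III-2 aff II-1×II-2: Vv|VV
⇒ V over [I-1,I-2,II-1,II-2,III-1,III-2]: 16 consistent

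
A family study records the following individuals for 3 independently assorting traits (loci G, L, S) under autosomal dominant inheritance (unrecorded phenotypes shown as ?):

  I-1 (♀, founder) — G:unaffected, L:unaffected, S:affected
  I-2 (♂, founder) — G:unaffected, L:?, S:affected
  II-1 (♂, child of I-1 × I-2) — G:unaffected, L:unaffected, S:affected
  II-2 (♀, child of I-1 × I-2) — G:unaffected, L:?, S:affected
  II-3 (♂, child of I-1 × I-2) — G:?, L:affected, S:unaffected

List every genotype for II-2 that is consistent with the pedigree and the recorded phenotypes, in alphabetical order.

G/I-1 un ·: gg
G/I-2 un ·: gg
G/II-1 un I-1×I-2: gg
G/II-2 un I-1×I-2: gg
G/II-3 ? I-1×I-2: gg
⇒ G over [I-1,I-2,II-1,II-2,II-3]: 1 consistent
L/I-1 un ·: ll
L/I-2 ? ·: Ll
L/II-1 un I-1×I-2: ll
L/II-2 ? I-1×I-2: ll|Ll
L/II-3 aff I-1×I-2: Ll
⇒ L over [I-1,I-2,II-1,II-2,II-3]: 2 consistent
S/I-1 aff ·: Ss
S/I-2 aff ·: Ss
S/II-1 aff I-1×I-2: Ss|SS
S/II-2 aff I-1×I-2: Ss|SS
S/II-3 un I-1×I-2: ss
⇒ S over [I-1,I-2,II-1,II-2,II-3]: 4 consistent

II-2 ∈ {gg Ll SS, gg Ll Ss, gg ll SS, gg ll Ss}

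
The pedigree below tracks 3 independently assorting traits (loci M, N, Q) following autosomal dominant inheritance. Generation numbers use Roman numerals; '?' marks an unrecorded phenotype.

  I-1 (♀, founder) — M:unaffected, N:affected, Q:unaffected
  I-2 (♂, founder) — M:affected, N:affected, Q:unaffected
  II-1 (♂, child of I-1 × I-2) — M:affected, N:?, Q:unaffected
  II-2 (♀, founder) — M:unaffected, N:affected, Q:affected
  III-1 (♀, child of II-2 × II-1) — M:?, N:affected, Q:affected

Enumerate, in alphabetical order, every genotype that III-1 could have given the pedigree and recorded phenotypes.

III-1 ∈ {Mm NN Qq, Mm Nn Qq, mm NN Qq, mm Nn Qq}

M/I-1 un ·: mm
M/I-2 aff ·: Mm|MM
M/II-1 aff I-1×I-2: Mm
M/II-2 un ·: mm
M/III-1 ? II-2×II-1: mm|Mm
⇒ M over [I-1,I-2,II-1,II-2,III-1]: 4 consistent
N/I-1 aff ·: Nn|NN
N/I-2 aff ·: Nn|NN
N/II-1 ? I-1×I-2: nn|Nn|NN
N/II-2 aff ·: Nn|NN
N/III-1 aff II-2×II-1: Nn|NN
⇒ N over [I-1,I-2,II-1,II-2,III-1]: 26 consistent
Q/I-1 un ·: qq
Q/I-2 un ·: qq
Q/II-1 un I-1×I-2: qq
Q/II-2 aff ·: Qq|QQ
Q/III-1 aff II-2×II-1: Qq
⇒ Q over [I-1,I-2,II-1,II-2,III-1]: 2 consistent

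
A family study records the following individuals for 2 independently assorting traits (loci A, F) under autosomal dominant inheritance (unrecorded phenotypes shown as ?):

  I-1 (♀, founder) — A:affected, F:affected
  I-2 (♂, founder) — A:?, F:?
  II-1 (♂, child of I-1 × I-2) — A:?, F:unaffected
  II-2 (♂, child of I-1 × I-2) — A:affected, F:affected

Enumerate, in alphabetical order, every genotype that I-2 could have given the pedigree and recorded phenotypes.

A/I-1 aff ·: Aa|AA
A/I-2 ? ·: aa|Aa|AA
A/II-1 ? I-1×I-2: aa|Aa|AA
A/II-2 aff I-1×I-2: Aa|AA
⇒ A over [I-1,I-2,II-1,II-2]: 18 consistent
F/I-1 aff ·: Ff
F/I-2 ? ·: ff|Ff
F/II-1 un I-1×I-2: ff
F/II-2 aff I-1×I-2: Ff|FF
⇒ F over [I-1,I-2,II-1,II-2]: 3 consistent

I-2 ∈ {AA Ff, AA ff, Aa Ff, Aa ff, aa Ff, aa ff}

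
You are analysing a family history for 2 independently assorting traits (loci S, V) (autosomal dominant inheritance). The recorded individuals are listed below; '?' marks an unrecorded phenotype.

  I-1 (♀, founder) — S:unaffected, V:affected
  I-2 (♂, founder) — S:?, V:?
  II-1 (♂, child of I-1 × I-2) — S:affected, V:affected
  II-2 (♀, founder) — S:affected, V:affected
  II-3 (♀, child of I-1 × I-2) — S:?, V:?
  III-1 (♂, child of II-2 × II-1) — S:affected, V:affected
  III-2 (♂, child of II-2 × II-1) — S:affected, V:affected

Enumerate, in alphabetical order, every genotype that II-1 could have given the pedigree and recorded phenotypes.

S/I-1 un ·: ss
S/I-2 ? ·: Ss|SS
S/II-1 aff I-1×I-2: Ss
S/II-2 aff ·: Ss|SS
S/II-3 ? I-1×I-2: ss|Ss
S/III-1 aff II-2×II-1: Ss|SS
S/III-2 aff II-2×II-1: Ss|SS
⇒ S over [I-1,I-2,II-1,II-2,II-3,III-1,III-2]: 24 consistent
V/I-1 aff ·: Vv|VV
V/I-2 ? ·: vv|Vv|VV
V/II-1 aff I-1×I-2: Vv|VV
V/II-2 aff ·: Vv|VV
V/II-3 ? I-1×I-2: vv|Vv|VV
V/III-1 aff II-2×II-1: Vv|VV
V/III-2 aff II-2×II-1: Vv|VV
⇒ V over [I-1,I-2,II-1,II-2,II-3,III-1,III-2]: 120 consistent

II-1 ∈ {Ss VV, Ss Vv}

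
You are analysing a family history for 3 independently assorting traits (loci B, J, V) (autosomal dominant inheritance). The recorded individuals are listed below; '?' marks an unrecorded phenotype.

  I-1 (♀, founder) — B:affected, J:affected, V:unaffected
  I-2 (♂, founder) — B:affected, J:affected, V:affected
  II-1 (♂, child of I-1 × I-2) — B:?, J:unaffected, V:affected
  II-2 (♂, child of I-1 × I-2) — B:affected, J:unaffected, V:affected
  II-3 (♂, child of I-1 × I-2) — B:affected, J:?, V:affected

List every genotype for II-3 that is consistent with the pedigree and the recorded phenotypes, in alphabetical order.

II-3 ∈ {BB JJ Vv, BB Jj Vv, BB jj Vv, Bb JJ Vv, Bb Jj Vv, Bb jj Vv}

B/I-1 aff ·: Bb|BB
B/I-2 aff ·: Bb|BB
B/II-1 ? I-1×I-2: bb|Bb|BB
B/II-2 aff I-1×I-2: Bb|BB
B/II-3 aff I-1×I-2: Bb|BB
⇒ B over [I-1,I-2,II-1,II-2,II-3]: 29 consistent
J/I-1 aff ·: Jj
J/I-2 aff ·: Jj
J/II-1 un I-1×I-2: jj
J/II-2 un I-1×I-2: jj
J/II-3 ? I-1×I-2: jj|Jj|JJ
⇒ J over [I-1,I-2,II-1,II-2,II-3]: 3 consistent
V/I-1 un ·: vv
V/I-2 aff ·: Vv|VV
V/II-1 aff I-1×I-2: Vv
V/II-2 aff I-1×I-2: Vv
V/II-3 aff I-1×I-2: Vv
⇒ V over [I-1,I-2,II-1,II-2,II-3]: 2 consistent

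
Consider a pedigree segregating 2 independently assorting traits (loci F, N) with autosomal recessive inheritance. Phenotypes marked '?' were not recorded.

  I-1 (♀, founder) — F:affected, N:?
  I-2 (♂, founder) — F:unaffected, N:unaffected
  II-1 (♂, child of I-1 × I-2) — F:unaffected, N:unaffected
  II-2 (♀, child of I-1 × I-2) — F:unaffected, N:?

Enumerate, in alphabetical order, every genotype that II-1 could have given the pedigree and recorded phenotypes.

F/I-1 aff ·: ff
F/I-2 un ·: FF|Ff
F/II-1 un I-1×I-2: Ff
F/II-2 un I-1×I-2: Ff
⇒ F over [I-1,I-2,II-1,II-2]: 2 consistent
N/I-1 ? ·: NN|Nn|nn
N/I-2 un ·: NN|Nn
N/II-1 un I-1×I-2: NN|Nn
N/II-2 ? I-1×I-2: NN|Nn|nn
⇒ N over [I-1,I-2,II-1,II-2]: 18 consistent

II-1 ∈ {Ff NN, Ff Nn}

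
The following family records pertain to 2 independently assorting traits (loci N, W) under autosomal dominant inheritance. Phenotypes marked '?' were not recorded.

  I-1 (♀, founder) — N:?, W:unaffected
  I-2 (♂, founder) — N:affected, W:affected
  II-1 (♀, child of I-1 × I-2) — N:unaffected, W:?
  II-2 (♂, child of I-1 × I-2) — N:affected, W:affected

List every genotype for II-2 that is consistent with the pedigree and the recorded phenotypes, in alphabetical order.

II-2 ∈ {NN Ww, Nn Ww}

N/I-1 ? ·: nn|Nn
N/I-2 aff ·: Nn
N/II-1 un I-1×I-2: nn
N/II-2 aff I-1×I-2: Nn|NN
⇒ N over [I-1,I-2,II-1,II-2]: 3 consistent
W/I-1 un ·: ww
W/I-2 aff ·: Ww|WW
W/II-1 ? I-1×I-2: ww|Ww
W/II-2 aff I-1×I-2: Ww
⇒ W over [I-1,I-2,II-1,II-2]: 3 consistent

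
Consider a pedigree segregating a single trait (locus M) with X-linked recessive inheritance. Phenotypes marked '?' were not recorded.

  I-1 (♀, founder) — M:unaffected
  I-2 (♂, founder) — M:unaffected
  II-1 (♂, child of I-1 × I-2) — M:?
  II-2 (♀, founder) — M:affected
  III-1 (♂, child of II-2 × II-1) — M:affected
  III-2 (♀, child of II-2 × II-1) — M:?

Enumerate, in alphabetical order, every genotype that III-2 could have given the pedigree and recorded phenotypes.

M/I-1 un ·: X^MX^M|X^MX^m
M/I-2 un ·: X^MY
M/II-1 ? I-1×I-2: X^MY|X^mY
M/II-2 aff ·: X^mX^m
M/III-1 aff II-2×II-1: X^mY
M/III-2 ? II-2×II-1: X^MX^m|X^mX^m
⇒ M over [I-1,I-2,II-1,II-2,III-1,III-2]: 3 consistent

III-2 ∈ {X^MX^m, X^mX^m}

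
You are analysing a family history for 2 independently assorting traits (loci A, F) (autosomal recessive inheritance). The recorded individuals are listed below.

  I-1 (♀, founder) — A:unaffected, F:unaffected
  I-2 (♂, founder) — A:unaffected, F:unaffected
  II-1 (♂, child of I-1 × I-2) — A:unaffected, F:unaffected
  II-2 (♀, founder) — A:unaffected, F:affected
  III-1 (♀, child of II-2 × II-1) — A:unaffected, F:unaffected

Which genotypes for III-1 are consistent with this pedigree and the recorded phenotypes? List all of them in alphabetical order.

A/I-1 un ·: AA|Aa
A/I-2 un ·: AA|Aa
A/II-1 un I-1×I-2: AA|Aa
A/II-2 un ·: AA|Aa
A/III-1 un II-2×II-1: AA|Aa
⇒ A over [I-1,I-2,II-1,II-2,III-1]: 24 consistent
F/I-1 un ·: FF|Ff
F/I-2 un ·: FF|Ff
F/II-1 un I-1×I-2: FF|Ff
F/II-2 aff ·: ff
F/III-1 un II-2×II-1: Ff
⇒ F over [I-1,I-2,II-1,II-2,III-1]: 7 consistent

III-1 ∈ {AA Ff, Aa Ff}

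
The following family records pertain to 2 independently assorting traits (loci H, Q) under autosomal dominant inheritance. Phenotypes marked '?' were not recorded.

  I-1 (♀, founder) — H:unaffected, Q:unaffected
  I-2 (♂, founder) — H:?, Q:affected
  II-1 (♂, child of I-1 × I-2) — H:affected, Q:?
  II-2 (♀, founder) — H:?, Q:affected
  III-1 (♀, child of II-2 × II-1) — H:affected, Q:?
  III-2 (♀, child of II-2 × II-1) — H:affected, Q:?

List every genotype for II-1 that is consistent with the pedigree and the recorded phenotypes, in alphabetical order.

II-1 ∈ {Hh Qq, Hh qq}

H/I-1 un ·: hh
H/I-2 ? ·: Hh|HH
H/II-1 aff I-1×I-2: Hh
H/II-2 ? ·: hh|Hh|HH
H/III-1 aff II-2×II-1: Hh|HH
H/III-2 aff II-2×II-1: Hh|HH
⇒ H over [I-1,I-2,II-1,II-2,III-1,III-2]: 18 consistent
Q/I-1 un ·: qq
Q/I-2 aff ·: Qq|QQ
Q/II-1 ? I-1×I-2: qq|Qq
Q/II-2 aff ·: Qq|QQ
Q/III-1 ? II-2×II-1: qq|Qq|QQ
Q/III-2 ? II-2×II-1: qq|Qq|QQ
⇒ Q over [I-1,I-2,II-1,II-2,III-1,III-2]: 31 consistent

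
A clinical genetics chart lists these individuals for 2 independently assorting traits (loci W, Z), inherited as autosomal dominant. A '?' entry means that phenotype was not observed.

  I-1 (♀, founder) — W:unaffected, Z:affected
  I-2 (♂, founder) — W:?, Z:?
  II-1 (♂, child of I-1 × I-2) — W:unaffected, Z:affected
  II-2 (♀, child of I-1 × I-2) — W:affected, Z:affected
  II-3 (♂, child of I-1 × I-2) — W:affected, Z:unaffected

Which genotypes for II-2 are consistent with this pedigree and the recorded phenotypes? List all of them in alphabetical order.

II-2 ∈ {Ww ZZ, Ww Zz}

W/I-1 un ·: ww
W/I-2 ? ·: Ww
W/II-1 un I-1×I-2: ww
W/II-2 aff I-1×I-2: Ww
W/II-3 aff I-1×I-2: Ww
⇒ W over [I-1,I-2,II-1,II-2,II-3]: 1 consistent
Z/I-1 aff ·: Zz
Z/I-2 ? ·: zz|Zz
Z/II-1 aff I-1×I-2: Zz|ZZ
Z/II-2 aff I-1×I-2: Zz|ZZ
Z/II-3 un I-1×I-2: zz
⇒ Z over [I-1,I-2,II-1,II-2,II-3]: 5 consistent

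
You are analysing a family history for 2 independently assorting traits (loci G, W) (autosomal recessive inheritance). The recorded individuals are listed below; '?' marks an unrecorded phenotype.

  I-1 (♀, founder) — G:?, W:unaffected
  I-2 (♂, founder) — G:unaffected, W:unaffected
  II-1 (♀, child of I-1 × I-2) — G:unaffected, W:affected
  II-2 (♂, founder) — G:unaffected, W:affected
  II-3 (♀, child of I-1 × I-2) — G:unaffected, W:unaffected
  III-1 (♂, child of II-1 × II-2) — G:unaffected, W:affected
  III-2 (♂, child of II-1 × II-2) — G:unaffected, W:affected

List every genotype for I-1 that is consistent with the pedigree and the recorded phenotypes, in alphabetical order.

G/I-1 ? ·: GG|Gg|gg
G/I-2 un ·: GG|Gg
G/II-1 un I-1×I-2: GG|Gg
G/II-2 un ·: GG|Gg
G/II-3 un I-1×I-2: GG|Gg
G/III-1 un II-1×II-2: GG|Gg
G/III-2 un II-1×II-2: GG|Gg
⇒ G over [I-1,I-2,II-1,II-2,II-3,III-1,III-2]: 99 consistent
W/I-1 un ·: Ww
W/I-2 un ·: Ww
W/II-1 aff I-1×I-2: ww
W/II-2 aff ·: ww
W/II-3 un I-1×I-2: WW|Ww
W/III-1 aff II-1×II-2: ww
W/III-2 aff II-1×II-2: ww
⇒ W over [I-1,I-2,II-1,II-2,II-3,III-1,III-2]: 2 consistent

I-1 ∈ {GG Ww, Gg Ww, gg Ww}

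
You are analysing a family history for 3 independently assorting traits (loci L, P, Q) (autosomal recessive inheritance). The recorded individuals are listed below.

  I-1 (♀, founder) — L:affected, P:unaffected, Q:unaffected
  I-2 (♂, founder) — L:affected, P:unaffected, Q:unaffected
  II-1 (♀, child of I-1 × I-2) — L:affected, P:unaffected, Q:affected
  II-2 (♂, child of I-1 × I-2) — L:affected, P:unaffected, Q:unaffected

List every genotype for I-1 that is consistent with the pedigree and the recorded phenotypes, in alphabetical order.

I-1 ∈ {ll PP Qq, ll Pp Qq}

L/I-1 aff ·: ll
L/I-2 aff ·: ll
L/II-1 aff I-1×I-2: ll
L/II-2 aff I-1×I-2: ll
⇒ L over [I-1,I-2,II-1,II-2]: 1 consistent
P/I-1 un ·: PP|Pp
P/I-2 un ·: PP|Pp
P/II-1 un I-1×I-2: PP|Pp
P/II-2 un I-1×I-2: PP|Pp
⇒ P over [I-1,I-2,II-1,II-2]: 13 consistent
Q/I-1 un ·: Qq
Q/I-2 un ·: Qq
Q/II-1 aff I-1×I-2: qq
Q/II-2 un I-1×I-2: QQ|Qq
⇒ Q over [I-1,I-2,II-1,II-2]: 2 consistent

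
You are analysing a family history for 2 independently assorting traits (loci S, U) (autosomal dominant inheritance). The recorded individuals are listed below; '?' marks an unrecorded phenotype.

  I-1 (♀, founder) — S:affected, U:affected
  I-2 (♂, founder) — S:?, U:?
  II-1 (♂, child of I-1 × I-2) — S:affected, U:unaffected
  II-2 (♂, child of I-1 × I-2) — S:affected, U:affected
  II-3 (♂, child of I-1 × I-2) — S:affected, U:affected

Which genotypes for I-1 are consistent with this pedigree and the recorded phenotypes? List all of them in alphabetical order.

S/I-1 aff ·: Ss|SS
S/I-2 ? ·: ss|Ss|SS
S/II-1 aff I-1×I-2: Ss|SS
S/II-2 aff I-1×I-2: Ss|SS
S/II-3 aff I-1×I-2: Ss|SS
⇒ S over [I-1,I-2,II-1,II-2,II-3]: 27 consistent
U/I-1 aff ·: Uu
U/I-2 ? ·: uu|Uu
U/II-1 un I-1×I-2: uu
U/II-2 aff I-1×I-2: Uu|UU
U/II-3 aff I-1×I-2: Uu|UU
⇒ U over [I-1,I-2,II-1,II-2,II-3]: 5 consistent

I-1 ∈ {SS Uu, Ss Uu}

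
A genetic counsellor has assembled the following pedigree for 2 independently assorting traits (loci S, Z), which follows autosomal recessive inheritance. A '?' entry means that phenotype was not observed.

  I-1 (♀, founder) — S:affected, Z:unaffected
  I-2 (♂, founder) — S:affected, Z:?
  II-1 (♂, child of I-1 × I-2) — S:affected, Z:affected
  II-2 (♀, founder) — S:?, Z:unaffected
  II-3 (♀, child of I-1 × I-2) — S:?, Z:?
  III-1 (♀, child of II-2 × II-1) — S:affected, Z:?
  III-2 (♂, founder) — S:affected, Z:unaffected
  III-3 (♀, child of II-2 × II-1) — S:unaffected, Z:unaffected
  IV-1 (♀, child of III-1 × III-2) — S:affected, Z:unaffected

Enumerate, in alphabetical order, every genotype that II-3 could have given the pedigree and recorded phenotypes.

S/I-1 aff ·: ss
S/I-2 aff ·: ss
S/II-1 aff I-1×I-2: ss
S/II-2 ? ·: Ss
S/II-3 ? I-1×I-2: ss
S/III-1 aff II-2×II-1: ss
S/III-2 aff ·: ss
S/III-3 un II-2×II-1: Ss
S/IV-1 aff III-1×III-2: ss
⇒ S over [I-1,I-2,II-1,II-2,II-3,III-1,III-2,III-3,IV-1]: 1 consistent
Z/I-1 un ·: Zz
Z/I-2 ? ·: Zz|zz
Z/II-1 aff I-1×I-2: zz
Z/II-2 un ·: ZZ|Zz
Z/II-3 ? I-1×I-2: ZZ|Zz|zz
Z/III-1 ? II-2×II-1: Zz|zz
Z/III-2 un ·: ZZ|Zz
Z/III-3 un II-2×II-1: Zz
Z/IV-1 un III-1×III-2: ZZ|Zz
⇒ Z over [I-1,I-2,II-1,II-2,II-3,III-1,III-2,III-3,IV-1]: 50 consistent

II-3 ∈ {ss ZZ, ss Zz, ss zz}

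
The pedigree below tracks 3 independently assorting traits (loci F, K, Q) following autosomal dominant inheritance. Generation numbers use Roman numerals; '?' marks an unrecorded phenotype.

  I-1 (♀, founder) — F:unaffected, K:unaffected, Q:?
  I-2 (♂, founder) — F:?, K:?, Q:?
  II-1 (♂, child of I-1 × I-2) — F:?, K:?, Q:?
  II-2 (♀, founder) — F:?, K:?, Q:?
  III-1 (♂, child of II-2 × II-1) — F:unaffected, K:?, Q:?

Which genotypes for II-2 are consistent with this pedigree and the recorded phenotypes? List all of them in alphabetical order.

F/I-1 un ·: ff
F/I-2 ? ·: ff|Ff|FF
F/II-1 ? I-1×I-2: ff|Ff
F/II-2 ? ·: ff|Ff
F/III-1 un II-2×II-1: ff
⇒ F over [I-1,I-2,II-1,II-2,III-1]: 8 consistent
K/I-1 un ·: kk
K/I-2 ? ·: kk|Kk|KK
K/II-1 ? I-1×I-2: kk|Kk
K/II-2 ? ·: kk|Kk|KK
K/III-1 ? II-2×II-1: kk|Kk|KK
⇒ K over [I-1,I-2,II-1,II-2,III-1]: 22 consistent
Q/I-1 ? ·: qq|Qq|QQ
Q/I-2 ? ·: qq|Qq|QQ
Q/II-1 ? I-1×I-2: qq|Qq|QQ
Q/II-2 ? ·: qq|Qq|QQ
Q/III-1 ? II-2×II-1: qq|Qq|QQ
⇒ Q over [I-1,I-2,II-1,II-2,III-1]: 81 consistent

II-2 ∈ {Ff KK QQ, Ff KK Qq, Ff KK qq, Ff Kk QQ, Ff Kk Qq, Ff Kk qq, Ff kk QQ, Ff kk Qq, Ff kk qq, ff KK QQ, ff KK Qq, ff KK qq, ff Kk QQ, ff Kk Qq, ff Kk qq, ff kk QQ, ff kk Qq, ff kk qq}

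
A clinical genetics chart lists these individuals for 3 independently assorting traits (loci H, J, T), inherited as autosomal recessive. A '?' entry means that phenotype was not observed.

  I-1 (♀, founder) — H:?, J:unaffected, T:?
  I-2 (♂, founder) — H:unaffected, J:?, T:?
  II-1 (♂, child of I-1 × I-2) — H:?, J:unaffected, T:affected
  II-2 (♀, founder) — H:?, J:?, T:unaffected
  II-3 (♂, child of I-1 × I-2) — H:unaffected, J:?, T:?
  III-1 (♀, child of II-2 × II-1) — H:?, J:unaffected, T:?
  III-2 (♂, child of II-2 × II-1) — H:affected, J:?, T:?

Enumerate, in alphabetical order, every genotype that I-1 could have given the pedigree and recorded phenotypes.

H/I-1 ? ·: HH|Hh|hh
H/I-2 un ·: HH|Hh
H/II-1 ? I-1×I-2: Hh|hh
H/II-2 ? ·: Hh|hh
H/II-3 un I-1×I-2: HH|Hh
H/III-1 ? II-2×II-1: HH|Hh|hh
H/III-2 aff II-2×II-1: hh
⇒ H over [I-1,I-2,II-1,II-2,II-3,III-1,III-2]: 49 consistent
J/I-1 un ·: JJ|Jj
J/I-2 ? ·: JJ|Jj|jj
J/II-1 un I-1×I-2: JJ|Jj
J/II-2 ? ·: JJ|Jj|jj
J/II-3 ? I-1×I-2: JJ|Jj|jj
J/III-1 un II-2×II-1: JJ|Jj
J/III-2 ? II-2×II-1: JJ|Jj|jj
⇒ J over [I-1,I-2,II-1,II-2,II-3,III-1,III-2]: 168 consistent
T/I-1 ? ·: Tt|tt
T/I-2 ? ·: Tt|tt
T/II-1 aff I-1×I-2: tt
T/II-2 un ·: TT|Tt
T/II-3 ? I-1×I-2: TT|Tt|tt
T/III-1 ? II-2×II-1: Tt|tt
T/III-2 ? II-2×II-1: Tt|tt
⇒ T over [I-1,I-2,II-1,II-2,II-3,III-1,III-2]: 40 consistent

I-1 ∈ {HH JJ Tt, HH JJ tt, HH Jj Tt, HH Jj tt, Hh JJ Tt, Hh JJ tt, Hh Jj Tt, Hh Jj tt, hh JJ Tt, hh JJ tt, hh Jj Tt, hh Jj tt}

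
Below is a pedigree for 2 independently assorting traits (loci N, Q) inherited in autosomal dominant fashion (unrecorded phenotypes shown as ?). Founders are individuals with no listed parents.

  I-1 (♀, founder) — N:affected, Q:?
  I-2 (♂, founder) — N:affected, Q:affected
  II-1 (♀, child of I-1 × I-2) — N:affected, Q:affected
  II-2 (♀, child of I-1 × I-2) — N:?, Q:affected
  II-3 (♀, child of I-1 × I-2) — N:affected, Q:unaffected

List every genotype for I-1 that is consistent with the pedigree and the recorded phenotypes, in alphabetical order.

I-1 ∈ {NN Qq, NN qq, Nn Qq, Nn qq}

N/I-1 aff ·: Nn|NN
N/I-2 aff ·: Nn|NN
N/II-1 aff I-1×I-2: Nn|NN
N/II-2 ? I-1×I-2: nn|Nn|NN
N/II-3 aff I-1×I-2: Nn|NN
⇒ N over [I-1,I-2,II-1,II-2,II-3]: 29 consistent
Q/I-1 ? ·: qq|Qq
Q/I-2 aff ·: Qq
Q/II-1 aff I-1×I-2: Qq|QQ
Q/II-2 aff I-1×I-2: Qq|QQ
Q/II-3 un I-1×I-2: qq
⇒ Q over [I-1,I-2,II-1,II-2,II-3]: 5 consistent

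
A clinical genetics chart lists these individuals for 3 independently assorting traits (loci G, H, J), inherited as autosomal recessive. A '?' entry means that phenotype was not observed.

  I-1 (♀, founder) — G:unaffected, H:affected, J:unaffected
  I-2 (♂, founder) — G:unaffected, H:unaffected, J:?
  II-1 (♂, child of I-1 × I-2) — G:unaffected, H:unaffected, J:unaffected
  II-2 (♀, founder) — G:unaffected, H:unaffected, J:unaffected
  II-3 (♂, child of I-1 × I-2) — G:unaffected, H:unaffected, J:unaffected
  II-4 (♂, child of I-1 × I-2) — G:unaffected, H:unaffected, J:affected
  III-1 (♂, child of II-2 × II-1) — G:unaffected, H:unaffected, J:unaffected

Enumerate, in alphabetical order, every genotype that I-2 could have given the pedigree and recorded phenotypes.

G/I-1 un ·: GG|Gg
G/I-2 un ·: GG|Gg
G/II-1 un I-1×I-2: GG|Gg
G/II-2 un ·: GG|Gg
G/II-3 un I-1×I-2: GG|Gg
G/II-4 un I-1×I-2: GG|Gg
G/III-1 un II-2×II-1: GG|Gg
⇒ G over [I-1,I-2,II-1,II-2,II-3,II-4,III-1]: 87 consistent
H/I-1 aff ·: hh
H/I-2 un ·: HH|Hh
H/II-1 un I-1×I-2: Hh
H/II-2 un ·: HH|Hh
H/II-3 un I-1×I-2: Hh
H/II-4 un I-1×I-2: Hh
H/III-1 un II-2×II-1: HH|Hh
⇒ H over [I-1,I-2,II-1,II-2,II-3,II-4,III-1]: 8 consistent
J/I-1 un ·: Jj
J/I-2 ? ·: Jj|jj
J/II-1 un I-1×I-2: JJ|Jj
J/II-2 un ·: JJ|Jj
J/II-3 un I-1×I-2: JJ|Jj
J/II-4 aff I-1×I-2: jj
J/III-1 un II-2×II-1: JJ|Jj
⇒ J over [I-1,I-2,II-1,II-2,II-3,II-4,III-1]: 18 consistent

I-2 ∈ {GG HH Jj, GG HH jj, GG Hh Jj, GG Hh jj, Gg HH Jj, Gg HH jj, Gg Hh Jj, Gg Hh jj}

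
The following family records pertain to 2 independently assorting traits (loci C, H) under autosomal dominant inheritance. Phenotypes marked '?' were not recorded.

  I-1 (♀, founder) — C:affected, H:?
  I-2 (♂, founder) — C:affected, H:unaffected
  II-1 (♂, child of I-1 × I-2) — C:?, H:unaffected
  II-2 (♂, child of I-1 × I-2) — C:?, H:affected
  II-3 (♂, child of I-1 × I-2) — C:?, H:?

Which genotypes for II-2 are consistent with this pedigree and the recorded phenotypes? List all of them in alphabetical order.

II-2 ∈ {CC Hh, Cc Hh, cc Hh}

C/I-1 aff ·: Cc|CC
C/I-2 aff ·: Cc|CC
C/II-1 ? I-1×I-2: cc|Cc|CC
C/II-2 ? I-1×I-2: cc|Cc|CC
C/II-3 ? I-1×I-2: cc|Cc|CC
⇒ C over [I-1,I-2,II-1,II-2,II-3]: 44 consistent
H/I-1 ? ·: Hh
H/I-2 un ·: hh
H/II-1 un I-1×I-2: hh
H/II-2 aff I-1×I-2: Hh
H/II-3 ? I-1×I-2: hh|Hh
⇒ H over [I-1,I-2,II-1,II-2,II-3]: 2 consistent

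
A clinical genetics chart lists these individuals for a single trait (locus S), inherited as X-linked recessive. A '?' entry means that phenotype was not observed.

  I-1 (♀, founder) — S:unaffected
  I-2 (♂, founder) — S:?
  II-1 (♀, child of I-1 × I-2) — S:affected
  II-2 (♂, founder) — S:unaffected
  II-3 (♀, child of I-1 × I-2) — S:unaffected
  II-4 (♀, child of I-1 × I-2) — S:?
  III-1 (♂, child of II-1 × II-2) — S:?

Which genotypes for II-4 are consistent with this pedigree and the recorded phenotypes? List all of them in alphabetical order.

II-4 ∈ {X^SX^s, X^sX^s}

S/I-1 un ·: X^SX^s
S/I-2 ? ·: X^sY
S/II-1 aff I-1×I-2: X^sX^s
S/II-2 un ·: X^SY
S/II-3 un I-1×I-2: X^SX^s
S/II-4 ? I-1×I-2: X^SX^s|X^sX^s
S/III-1 ? II-1×II-2: X^sY
⇒ S over [I-1,I-2,II-1,II-2,II-3,II-4,III-1]: 2 consistent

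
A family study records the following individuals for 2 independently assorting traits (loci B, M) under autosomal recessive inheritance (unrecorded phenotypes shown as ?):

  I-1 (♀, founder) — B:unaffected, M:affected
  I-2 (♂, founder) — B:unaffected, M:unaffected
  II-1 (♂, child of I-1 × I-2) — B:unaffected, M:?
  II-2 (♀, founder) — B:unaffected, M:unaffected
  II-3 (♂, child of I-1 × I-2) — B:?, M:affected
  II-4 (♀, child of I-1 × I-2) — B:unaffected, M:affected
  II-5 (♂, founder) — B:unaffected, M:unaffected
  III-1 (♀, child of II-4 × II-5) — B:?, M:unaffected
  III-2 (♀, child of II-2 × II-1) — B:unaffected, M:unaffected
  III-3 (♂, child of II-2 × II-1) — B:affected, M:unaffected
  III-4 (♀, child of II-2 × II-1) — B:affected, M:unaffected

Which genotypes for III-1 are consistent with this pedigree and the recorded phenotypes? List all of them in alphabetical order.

B/I-1 un ·: BB|Bb
B/I-2 un ·: BB|Bb
B/II-1 un I-1×I-2: Bb
B/II-2 un ·: Bb
B/II-3 ? I-1×I-2: BB|Bb|bb
B/II-4 un I-1×I-2: BB|Bb
B/II-5 un ·: BB|Bb
B/III-1 ? II-4×II-5: BB|Bb|bb
B/III-2 un II-2×II-1: BB|Bb
B/III-3 aff II-2×II-1: bb
B/III-4 aff II-2×II-1: bb
⇒ B over [I-1,I-2,II-1,II-2,II-3,II-4,II-5,III-1,III-2,III-3,III-4]: 112 consistent
M/I-1 aff ·: mm
M/I-2 un ·: Mm
M/II-1 ? I-1×I-2: Mm|mm
M/II-2 un ·: MM|Mm
M/II-3 aff I-1×I-2: mm
M/II-4 aff I-1×I-2: mm
M/II-5 un ·: MM|Mm
M/III-1 un II-4×II-5: Mm
M/III-2 un II-2×II-1: MM|Mm
M/III-3 un II-2×II-1: MM|Mm
M/III-4 un II-2×II-1: MM|Mm
⇒ M over [I-1,I-2,II-1,II-2,II-3,II-4,II-5,III-1,III-2,III-3,III-4]: 36 consistent

III-1 ∈ {BB Mm, Bb Mm, bb Mm}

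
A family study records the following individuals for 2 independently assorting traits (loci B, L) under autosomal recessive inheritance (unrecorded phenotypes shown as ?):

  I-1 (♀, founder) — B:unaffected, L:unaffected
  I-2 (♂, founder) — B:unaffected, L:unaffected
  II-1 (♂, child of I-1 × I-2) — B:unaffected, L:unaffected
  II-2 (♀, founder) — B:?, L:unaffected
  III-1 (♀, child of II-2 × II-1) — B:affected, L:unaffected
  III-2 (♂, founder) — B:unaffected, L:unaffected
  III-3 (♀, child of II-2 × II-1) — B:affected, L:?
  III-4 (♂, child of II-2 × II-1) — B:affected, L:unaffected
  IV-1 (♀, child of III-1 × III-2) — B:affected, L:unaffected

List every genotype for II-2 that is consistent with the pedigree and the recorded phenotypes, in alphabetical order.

II-2 ∈ {Bb LL, Bb Ll, bb LL, bb Ll}

B/I-1 un ·: BB|Bb
B/I-2 un ·: BB|Bb
B/II-1 un I-1×I-2: Bb
B/II-2 ? ·: Bb|bb
B/III-1 aff II-2×II-1: bb
B/III-2 un ·: Bb
B/III-3 aff II-2×II-1: bb
B/III-4 aff II-2×II-1: bb
B/IV-1 aff III-1×III-2: bb
⇒ B over [I-1,I-2,II-1,II-2,III-1,III-2,III-3,III-4,IV-1]: 6 consistent
L/I-1 un ·: LL|Ll
L/I-2 un ·: LL|Ll
L/II-1 un I-1×I-2: LL|Ll
L/II-2 un ·: LL|Ll
L/III-1 un II-2×II-1: LL|Ll
L/III-2 un ·: LL|Ll
L/III-3 ? II-2×II-1: LL|Ll|ll
L/III-4 un II-2×II-1: LL|Ll
L/IV-1 un III-1×III-2: LL|Ll
⇒ L over [I-1,I-2,II-1,II-2,III-1,III-2,III-3,III-4,IV-1]: 334 consistent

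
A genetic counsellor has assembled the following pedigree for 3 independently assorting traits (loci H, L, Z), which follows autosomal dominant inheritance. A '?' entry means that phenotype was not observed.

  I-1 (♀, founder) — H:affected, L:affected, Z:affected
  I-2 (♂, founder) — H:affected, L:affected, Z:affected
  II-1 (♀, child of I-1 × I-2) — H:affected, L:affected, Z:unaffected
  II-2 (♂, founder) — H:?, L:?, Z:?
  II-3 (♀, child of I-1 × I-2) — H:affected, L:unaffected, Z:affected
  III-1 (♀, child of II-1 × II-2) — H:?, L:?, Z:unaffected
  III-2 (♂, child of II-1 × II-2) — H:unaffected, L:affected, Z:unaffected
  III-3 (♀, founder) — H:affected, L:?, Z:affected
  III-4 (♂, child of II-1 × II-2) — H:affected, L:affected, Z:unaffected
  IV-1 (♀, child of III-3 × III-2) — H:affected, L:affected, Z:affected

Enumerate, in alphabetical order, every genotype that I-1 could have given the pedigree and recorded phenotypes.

H/I-1 aff ·: Hh|HH
H/I-2 aff ·: Hh|HH
H/II-1 aff I-1×I-2: Hh
H/II-2 ? ·: hh|Hh
H/II-3 aff I-1×I-2: Hh|HH
H/III-1 ? II-1×II-2: hh|Hh|HH
H/III-2 un II-1×II-2: hh
H/III-3 aff ·: Hh|HH
H/III-4 aff II-1×II-2: Hh|HH
H/IV-1 aff III-3×III-2: Hh
⇒ H over [I-1,I-2,II-1,II-2,II-3,III-1,III-2,III-3,III-4,IV-1]: 96 consistent
L/I-1 aff ·: Ll
L/I-2 aff ·: Ll
L/II-1 aff I-1×I-2: Ll|LL
L/II-2 ? ·: ll|Ll|LL
L/II-3 un I-1×I-2: ll
L/III-1 ? II-1×II-2: ll|Ll|LL
L/III-2 aff II-1×II-2: Ll|LL
L/III-3 ? ·: ll|Ll|LL
L/III-4 aff II-1×II-2: Ll|LL
L/IV-1 aff III-3×III-2: Ll|LL
⇒ L over [I-1,I-2,II-1,II-2,II-3,III-1,III-2,III-3,III-4,IV-1]: 145 consistent
Z/I-1 aff ·: Zz
Z/I-2 aff ·: Zz
Z/II-1 un I-1×I-2: zz
Z/II-2 ? ·: zz|Zz
Z/II-3 aff I-1×I-2: Zz|ZZ
Z/III-1 un II-1×II-2: zz
Z/III-2 un II-1×II-2: zz
Z/III-3 aff ·: Zz|ZZ
Z/III-4 un II-1×II-2: zz
Z/IV-1 aff III-3×III-2: Zz
⇒ Z over [I-1,I-2,II-1,II-2,II-3,III-1,III-2,III-3,III-4,IV-1]: 8 consistent

I-1 ∈ {HH Ll Zz, Hh Ll Zz}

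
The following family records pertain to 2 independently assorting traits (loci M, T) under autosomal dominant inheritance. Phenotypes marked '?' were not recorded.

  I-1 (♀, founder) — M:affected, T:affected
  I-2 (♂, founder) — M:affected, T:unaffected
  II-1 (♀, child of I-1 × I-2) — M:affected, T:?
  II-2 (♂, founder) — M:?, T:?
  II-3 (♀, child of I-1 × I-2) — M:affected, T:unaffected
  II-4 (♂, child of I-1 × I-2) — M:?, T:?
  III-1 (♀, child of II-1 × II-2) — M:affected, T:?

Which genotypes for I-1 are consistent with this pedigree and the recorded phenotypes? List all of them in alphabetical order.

M/I-1 aff ·: Mm|MM
M/I-2 aff ·: Mm|MM
M/II-1 aff I-1×I-2: Mm|MM
M/II-2 ? ·: mm|Mm|MM
M/II-3 aff I-1×I-2: Mm|MM
M/II-4 ? I-1×I-2: mm|Mm|MM
M/III-1 aff II-1×II-2: Mm|MM
⇒ M over [I-1,I-2,II-1,II-2,II-3,II-4,III-1]: 130 consistent
T/I-1 aff ·: Tt
T/I-2 un ·: tt
T/II-1 ? I-1×I-2: tt|Tt
T/II-2 ? ·: tt|Tt|TT
T/II-3 un I-1×I-2: tt
T/II-4 ? I-1×I-2: tt|Tt
T/III-1 ? II-1×II-2: tt|Tt|TT
⇒ T over [I-1,I-2,II-1,II-2,II-3,II-4,III-1]: 22 consistent

I-1 ∈ {MM Tt, Mm Tt}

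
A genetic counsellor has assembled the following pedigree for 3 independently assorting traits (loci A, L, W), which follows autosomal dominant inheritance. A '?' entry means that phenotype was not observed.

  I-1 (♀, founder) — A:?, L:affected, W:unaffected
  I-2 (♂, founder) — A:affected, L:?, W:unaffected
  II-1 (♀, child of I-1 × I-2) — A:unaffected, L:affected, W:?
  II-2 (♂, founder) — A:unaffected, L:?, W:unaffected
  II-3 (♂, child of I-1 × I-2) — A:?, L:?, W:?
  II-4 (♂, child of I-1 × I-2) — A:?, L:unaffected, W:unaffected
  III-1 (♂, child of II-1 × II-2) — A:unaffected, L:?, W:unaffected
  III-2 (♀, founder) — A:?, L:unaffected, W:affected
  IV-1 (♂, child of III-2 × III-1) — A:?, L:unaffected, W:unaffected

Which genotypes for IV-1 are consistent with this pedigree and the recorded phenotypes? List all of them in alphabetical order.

IV-1 ∈ {Aa ll ww, aa ll ww}

A/I-1 ? ·: aa|Aa
A/I-2 aff ·: Aa
A/II-1 un I-1×I-2: aa
A/II-2 un ·: aa
A/II-3 ? I-1×I-2: aa|Aa|AA
A/II-4 ? I-1×I-2: aa|Aa|AA
A/III-1 un II-1×II-2: aa
A/III-2 ? ·: aa|Aa|AA
A/IV-1 ? III-2×III-1: aa|Aa
⇒ A over [I-1,I-2,II-1,II-2,II-3,II-4,III-1,III-2,IV-1]: 52 consistent
L/I-1 aff ·: Ll
L/I-2 ? ·: ll|Ll
L/II-1 aff I-1×I-2: Ll|LL
L/II-2 ? ·: ll|Ll|LL
L/II-3 ? I-1×I-2: ll|Ll|LL
L/II-4 un I-1×I-2: ll
L/III-1 ? II-1×II-2: ll|Ll
L/III-2 un ·: ll
L/IV-1 un III-2×III-1: ll
⇒ L over [I-1,I-2,II-1,II-2,II-3,II-4,III-1,III-2,IV-1]: 31 consistent
W/I-1 un ·: ww
W/I-2 un ·: ww
W/II-1 ? I-1×I-2: ww
W/II-2 un ·: ww
W/II-3 ? I-1×I-2: ww
W/II-4 un I-1×I-2: ww
W/III-1 un II-1×II-2: ww
W/III-2 aff ·: Ww
W/IV-1 un III-2×III-1: ww
⇒ W over [I-1,I-2,II-1,II-2,II-3,II-4,III-1,III-2,IV-1]: 1 consistent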